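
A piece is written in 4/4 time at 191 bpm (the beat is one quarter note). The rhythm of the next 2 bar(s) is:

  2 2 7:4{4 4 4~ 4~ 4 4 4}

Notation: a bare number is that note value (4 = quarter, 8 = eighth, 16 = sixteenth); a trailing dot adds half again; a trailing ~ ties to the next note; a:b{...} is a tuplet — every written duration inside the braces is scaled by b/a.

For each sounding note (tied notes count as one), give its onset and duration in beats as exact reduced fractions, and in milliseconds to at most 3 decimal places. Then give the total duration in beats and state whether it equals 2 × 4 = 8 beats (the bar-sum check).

1) 0.0ms=0b +628.272ms=2b
2) 628.272ms=2b +628.272ms=2b
3) 1256.545ms=4b +179.506ms=4/7b
4) 1436.051ms=32/7b +179.506ms=4/7b
5) 1615.557ms=36/7b +538.519ms=12/7b
6) 2154.076ms=48/7b +179.506ms=4/7b
7) 2333.583ms=52/7b +179.506ms=4/7b
Σ=8b of 8 (191bpm 4/4) — PASS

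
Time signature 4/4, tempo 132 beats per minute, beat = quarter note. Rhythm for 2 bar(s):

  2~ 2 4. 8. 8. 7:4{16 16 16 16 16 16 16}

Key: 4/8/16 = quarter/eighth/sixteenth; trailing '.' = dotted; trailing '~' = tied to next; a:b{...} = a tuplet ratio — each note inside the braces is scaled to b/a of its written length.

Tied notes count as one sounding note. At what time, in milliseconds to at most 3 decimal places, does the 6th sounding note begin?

note 6 onset = 50/7b = 3246.753ms

1. 0.0ms @ 0 + 1818.182ms (4)
2. 1818.182ms @ 4 + 681.818ms (3/2)
3. 2500.0ms @ 11/2 + 340.909ms (3/4)
4. 2840.909ms @ 25/4 + 340.909ms (3/4)
5. 3181.818ms @ 7 + 64.935ms (1/7)
6. 3246.753ms @ 50/7 + 64.935ms (1/7)
7. 3311.688ms @ 51/7 + 64.935ms (1/7)
8. 3376.623ms @ 52/7 + 64.935ms (1/7)
9. 3441.558ms @ 53/7 + 64.935ms (1/7)
10. 3506.494ms @ 54/7 + 64.935ms (1/7)
11. 3571.429ms @ 55/7 + 64.935ms (1/7)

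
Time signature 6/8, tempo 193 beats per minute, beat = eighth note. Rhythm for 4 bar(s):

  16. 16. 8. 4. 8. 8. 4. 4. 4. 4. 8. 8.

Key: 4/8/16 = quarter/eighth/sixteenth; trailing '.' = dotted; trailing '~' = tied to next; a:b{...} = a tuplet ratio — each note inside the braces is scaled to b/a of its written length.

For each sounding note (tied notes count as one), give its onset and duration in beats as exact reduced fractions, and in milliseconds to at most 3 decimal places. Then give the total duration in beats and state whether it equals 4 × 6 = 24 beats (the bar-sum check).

1) 0.0ms=0b +233.161ms=3/4b
2) 233.161ms=3/4b +233.161ms=3/4b
3) 466.321ms=3/2b +466.321ms=3/2b
4) 932.642ms=3b +932.642ms=3b
5) 1865.285ms=6b +466.321ms=3/2b
6) 2331.606ms=15/2b +466.321ms=3/2b
7) 2797.927ms=9b +932.642ms=3b
8) 3730.57ms=12b +932.642ms=3b
9) 4663.212ms=15b +932.642ms=3b
10) 5595.855ms=18b +932.642ms=3b
11) 6528.497ms=21b +466.321ms=3/2b
12) 6994.819ms=45/2b +466.321ms=3/2b
Σ=24b of 24 (193bpm 6/8) — PASS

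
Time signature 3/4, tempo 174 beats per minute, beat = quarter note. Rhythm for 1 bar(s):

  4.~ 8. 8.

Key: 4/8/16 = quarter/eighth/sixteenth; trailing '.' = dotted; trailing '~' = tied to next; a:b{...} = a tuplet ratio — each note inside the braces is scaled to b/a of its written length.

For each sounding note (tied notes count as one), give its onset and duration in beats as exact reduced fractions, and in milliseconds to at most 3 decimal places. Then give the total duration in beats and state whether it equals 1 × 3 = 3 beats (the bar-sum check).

1) 0.0ms=0b +775.862ms=9/4b
2) 775.862ms=9/4b +258.621ms=3/4b
Σ=3b of 3 (174bpm 3/4) — PASS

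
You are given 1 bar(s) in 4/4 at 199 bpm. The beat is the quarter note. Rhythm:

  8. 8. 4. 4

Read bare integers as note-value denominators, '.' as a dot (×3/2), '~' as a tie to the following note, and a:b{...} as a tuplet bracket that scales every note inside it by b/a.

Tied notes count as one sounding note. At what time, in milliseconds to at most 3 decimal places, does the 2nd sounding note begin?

note 2 onset = 3/4b = 226.131ms

1. 0.0ms @ 0 + 226.131ms (3/4)
2. 226.131ms @ 3/4 + 226.131ms (3/4)
3. 452.261ms @ 3/2 + 452.261ms (3/2)
4. 904.523ms @ 3 + 301.508ms (1)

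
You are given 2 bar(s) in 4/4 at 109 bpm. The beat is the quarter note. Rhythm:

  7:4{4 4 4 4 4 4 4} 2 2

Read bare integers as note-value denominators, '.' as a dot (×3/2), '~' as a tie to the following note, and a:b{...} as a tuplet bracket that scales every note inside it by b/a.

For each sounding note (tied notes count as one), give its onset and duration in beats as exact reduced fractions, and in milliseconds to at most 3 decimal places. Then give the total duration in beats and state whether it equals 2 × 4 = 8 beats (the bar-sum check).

1) 0.0ms=0b +314.548ms=4/7b
2) 314.548ms=4/7b +314.548ms=4/7b
3) 629.096ms=8/7b +314.548ms=4/7b
4) 943.644ms=12/7b +314.548ms=4/7b
5) 1258.191ms=16/7b +314.548ms=4/7b
6) 1572.739ms=20/7b +314.548ms=4/7b
7) 1887.287ms=24/7b +314.548ms=4/7b
8) 2201.835ms=4b +1100.917ms=2b
9) 3302.752ms=6b +1100.917ms=2b
Σ=8b of 8 (109bpm 4/4) — PASS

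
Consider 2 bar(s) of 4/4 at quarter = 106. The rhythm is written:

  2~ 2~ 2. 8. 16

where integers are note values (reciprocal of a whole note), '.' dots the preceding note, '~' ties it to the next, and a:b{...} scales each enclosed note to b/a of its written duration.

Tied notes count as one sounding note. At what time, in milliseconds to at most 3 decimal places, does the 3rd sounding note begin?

note 3 onset = 31/4b = 4386.792ms

1. 0.0ms @ 0 + 3962.264ms (7)
2. 3962.264ms @ 7 + 424.528ms (3/4)
3. 4386.792ms @ 31/4 + 141.509ms (1/4)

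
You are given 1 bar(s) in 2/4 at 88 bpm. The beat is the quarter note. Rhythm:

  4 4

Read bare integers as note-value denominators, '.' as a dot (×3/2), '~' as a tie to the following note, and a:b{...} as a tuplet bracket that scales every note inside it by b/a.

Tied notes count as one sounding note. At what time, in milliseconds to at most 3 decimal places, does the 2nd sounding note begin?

1. 0.0ms @ 0 + 681.818ms (1)
2. 681.818ms @ 1 + 681.818ms (1)

note 2 onset = 1b = 681.818ms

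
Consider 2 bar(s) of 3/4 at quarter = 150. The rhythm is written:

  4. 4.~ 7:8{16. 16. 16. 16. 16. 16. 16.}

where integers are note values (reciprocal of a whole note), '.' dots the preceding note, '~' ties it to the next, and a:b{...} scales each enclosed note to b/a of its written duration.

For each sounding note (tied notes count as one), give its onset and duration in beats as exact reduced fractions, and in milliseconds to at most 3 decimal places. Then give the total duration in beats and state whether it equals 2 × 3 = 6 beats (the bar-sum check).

1) 0.0ms=0b +600.0ms=3/2b
2) 600.0ms=3/2b +771.429ms=27/14b
3) 1371.429ms=24/7b +171.429ms=3/7b
4) 1542.857ms=27/7b +171.429ms=3/7b
5) 1714.286ms=30/7b +171.429ms=3/7b
6) 1885.714ms=33/7b +171.429ms=3/7b
7) 2057.143ms=36/7b +171.429ms=3/7b
8) 2228.571ms=39/7b +171.429ms=3/7b
Σ=6b of 6 (150bpm 3/4) — PASS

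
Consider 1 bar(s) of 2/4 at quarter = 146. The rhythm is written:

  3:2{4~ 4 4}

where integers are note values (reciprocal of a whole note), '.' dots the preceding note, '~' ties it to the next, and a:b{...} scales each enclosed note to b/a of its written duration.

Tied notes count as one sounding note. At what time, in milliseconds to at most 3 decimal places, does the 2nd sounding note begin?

1. 0.0ms @ 0 + 547.945ms (4/3)
2. 547.945ms @ 4/3 + 273.973ms (2/3)

note 2 onset = 4/3b = 547.945ms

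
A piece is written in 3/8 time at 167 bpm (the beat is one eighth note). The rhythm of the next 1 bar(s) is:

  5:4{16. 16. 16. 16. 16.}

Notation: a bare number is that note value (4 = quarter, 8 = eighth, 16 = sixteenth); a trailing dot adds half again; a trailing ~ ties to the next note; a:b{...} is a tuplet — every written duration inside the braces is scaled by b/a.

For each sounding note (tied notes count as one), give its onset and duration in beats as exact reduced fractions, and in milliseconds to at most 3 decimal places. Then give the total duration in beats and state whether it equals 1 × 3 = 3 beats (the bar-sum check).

1) 0.0ms=0b +215.569ms=3/5b
2) 215.569ms=3/5b +215.569ms=3/5b
3) 431.138ms=6/5b +215.569ms=3/5b
4) 646.707ms=9/5b +215.569ms=3/5b
5) 862.275ms=12/5b +215.569ms=3/5b
Σ=3b of 3 (167bpm 3/8) — PASS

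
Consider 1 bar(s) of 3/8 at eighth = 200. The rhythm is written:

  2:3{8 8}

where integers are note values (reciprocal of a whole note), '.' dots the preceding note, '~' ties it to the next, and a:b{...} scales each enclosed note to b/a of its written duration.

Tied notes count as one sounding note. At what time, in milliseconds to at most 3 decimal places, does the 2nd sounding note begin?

1. 0.0ms @ 0 + 450.0ms (3/2)
2. 450.0ms @ 3/2 + 450.0ms (3/2)

note 2 onset = 3/2b = 450.0ms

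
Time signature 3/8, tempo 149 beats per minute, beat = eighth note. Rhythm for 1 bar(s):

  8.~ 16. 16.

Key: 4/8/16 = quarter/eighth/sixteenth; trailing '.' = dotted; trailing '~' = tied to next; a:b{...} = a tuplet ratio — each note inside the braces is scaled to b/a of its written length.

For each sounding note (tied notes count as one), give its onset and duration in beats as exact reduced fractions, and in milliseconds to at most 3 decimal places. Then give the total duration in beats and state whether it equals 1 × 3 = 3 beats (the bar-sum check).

1) 0.0ms=0b +906.04ms=9/4b
2) 906.04ms=9/4b +302.013ms=3/4b
Σ=3b of 3 (149bpm 3/8) — PASS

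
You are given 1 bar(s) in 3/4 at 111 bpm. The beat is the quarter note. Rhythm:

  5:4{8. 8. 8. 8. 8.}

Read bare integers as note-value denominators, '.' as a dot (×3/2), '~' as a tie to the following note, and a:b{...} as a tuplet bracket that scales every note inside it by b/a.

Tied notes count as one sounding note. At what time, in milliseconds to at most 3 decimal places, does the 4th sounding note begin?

note 4 onset = 9/5b = 972.973ms

1. 0.0ms @ 0 + 324.324ms (3/5)
2. 324.324ms @ 3/5 + 324.324ms (3/5)
3. 648.649ms @ 6/5 + 324.324ms (3/5)
4. 972.973ms @ 9/5 + 324.324ms (3/5)
5. 1297.297ms @ 12/5 + 324.324ms (3/5)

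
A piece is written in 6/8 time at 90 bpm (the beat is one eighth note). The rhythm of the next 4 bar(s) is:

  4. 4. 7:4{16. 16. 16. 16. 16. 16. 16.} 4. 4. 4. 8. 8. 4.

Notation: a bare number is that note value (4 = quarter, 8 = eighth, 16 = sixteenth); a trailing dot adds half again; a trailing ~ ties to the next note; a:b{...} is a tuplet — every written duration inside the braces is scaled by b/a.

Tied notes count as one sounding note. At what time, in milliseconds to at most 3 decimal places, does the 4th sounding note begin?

note 4 onset = 45/7b = 4285.714ms

1. 0.0ms @ 0 + 2000.0ms (3)
2. 2000.0ms @ 3 + 2000.0ms (3)
3. 4000.0ms @ 6 + 285.714ms (3/7)
4. 4285.714ms @ 45/7 + 285.714ms (3/7)
5. 4571.429ms @ 48/7 + 285.714ms (3/7)
6. 4857.143ms @ 51/7 + 285.714ms (3/7)
7. 5142.857ms @ 54/7 + 285.714ms (3/7)
8. 5428.571ms @ 57/7 + 285.714ms (3/7)
9. 5714.286ms @ 60/7 + 285.714ms (3/7)
10. 6000.0ms @ 9 + 2000.0ms (3)
11. 8000.0ms @ 12 + 2000.0ms (3)
12. 10000.0ms @ 15 + 2000.0ms (3)
13. 12000.0ms @ 18 + 1000.0ms (3/2)
14. 13000.0ms @ 39/2 + 1000.0ms (3/2)
15. 14000.0ms @ 21 + 2000.0ms (3)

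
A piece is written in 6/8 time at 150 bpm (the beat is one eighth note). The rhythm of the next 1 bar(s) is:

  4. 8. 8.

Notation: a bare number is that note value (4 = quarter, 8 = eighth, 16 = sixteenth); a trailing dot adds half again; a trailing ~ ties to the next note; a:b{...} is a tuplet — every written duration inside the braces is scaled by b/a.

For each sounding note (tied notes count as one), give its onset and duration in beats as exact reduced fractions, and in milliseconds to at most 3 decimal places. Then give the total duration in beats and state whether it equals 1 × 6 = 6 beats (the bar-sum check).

1) 0.0ms=0b +1200.0ms=3b
2) 1200.0ms=3b +600.0ms=3/2b
3) 1800.0ms=9/2b +600.0ms=3/2b
Σ=6b of 6 (150bpm 6/8) — PASS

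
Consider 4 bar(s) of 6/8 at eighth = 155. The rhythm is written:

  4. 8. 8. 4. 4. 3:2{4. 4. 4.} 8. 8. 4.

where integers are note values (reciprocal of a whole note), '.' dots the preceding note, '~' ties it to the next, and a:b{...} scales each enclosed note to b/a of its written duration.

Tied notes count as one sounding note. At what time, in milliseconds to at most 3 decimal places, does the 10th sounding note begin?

1. 0.0ms @ 0 + 1161.29ms (3)
2. 1161.29ms @ 3 + 580.645ms (3/2)
3. 1741.935ms @ 9/2 + 580.645ms (3/2)
4. 2322.581ms @ 6 + 1161.29ms (3)
5. 3483.871ms @ 9 + 1161.29ms (3)
6. 4645.161ms @ 12 + 774.194ms (2)
7. 5419.355ms @ 14 + 774.194ms (2)
8. 6193.548ms @ 16 + 774.194ms (2)
9. 6967.742ms @ 18 + 580.645ms (3/2)
10. 7548.387ms @ 39/2 + 580.645ms (3/2)
11. 8129.032ms @ 21 + 1161.29ms (3)

note 10 onset = 39/2b = 7548.387ms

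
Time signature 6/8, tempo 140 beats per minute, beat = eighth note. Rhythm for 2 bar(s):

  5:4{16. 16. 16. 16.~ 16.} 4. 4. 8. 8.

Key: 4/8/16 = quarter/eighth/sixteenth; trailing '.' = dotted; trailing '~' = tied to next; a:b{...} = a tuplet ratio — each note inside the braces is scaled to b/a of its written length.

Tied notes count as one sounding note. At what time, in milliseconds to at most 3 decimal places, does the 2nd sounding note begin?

1. 0.0ms @ 0 + 257.143ms (3/5)
2. 257.143ms @ 3/5 + 257.143ms (3/5)
3. 514.286ms @ 6/5 + 257.143ms (3/5)
4. 771.429ms @ 9/5 + 514.286ms (6/5)
5. 1285.714ms @ 3 + 1285.714ms (3)
6. 2571.429ms @ 6 + 1285.714ms (3)
7. 3857.143ms @ 9 + 642.857ms (3/2)
8. 4500.0ms @ 21/2 + 642.857ms (3/2)

note 2 onset = 3/5b = 257.143ms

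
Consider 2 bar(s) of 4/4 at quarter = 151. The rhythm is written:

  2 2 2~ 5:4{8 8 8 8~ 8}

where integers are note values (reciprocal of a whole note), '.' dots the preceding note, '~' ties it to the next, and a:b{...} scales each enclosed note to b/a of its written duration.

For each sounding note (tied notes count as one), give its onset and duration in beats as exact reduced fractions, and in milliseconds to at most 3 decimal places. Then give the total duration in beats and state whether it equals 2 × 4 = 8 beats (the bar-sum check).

1) 0.0ms=0b +794.702ms=2b
2) 794.702ms=2b +794.702ms=2b
3) 1589.404ms=4b +953.642ms=12/5b
4) 2543.046ms=32/5b +158.94ms=2/5b
5) 2701.987ms=34/5b +158.94ms=2/5b
6) 2860.927ms=36/5b +317.881ms=4/5b
Σ=8b of 8 (151bpm 4/4) — PASS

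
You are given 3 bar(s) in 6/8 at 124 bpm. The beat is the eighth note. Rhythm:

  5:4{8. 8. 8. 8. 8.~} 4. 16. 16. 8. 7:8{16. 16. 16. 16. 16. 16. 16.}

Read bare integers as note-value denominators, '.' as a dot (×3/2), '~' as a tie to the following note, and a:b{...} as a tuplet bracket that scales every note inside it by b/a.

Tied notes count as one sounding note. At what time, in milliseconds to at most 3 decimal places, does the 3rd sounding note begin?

note 3 onset = 12/5b = 1161.29ms

1. 0.0ms @ 0 + 580.645ms (6/5)
2. 580.645ms @ 6/5 + 580.645ms (6/5)
3. 1161.29ms @ 12/5 + 580.645ms (6/5)
4. 1741.935ms @ 18/5 + 580.645ms (6/5)
5. 2322.581ms @ 24/5 + 2032.258ms (21/5)
6. 4354.839ms @ 9 + 362.903ms (3/4)
7. 4717.742ms @ 39/4 + 362.903ms (3/4)
8. 5080.645ms @ 21/2 + 725.806ms (3/2)
9. 5806.452ms @ 12 + 414.747ms (6/7)
10. 6221.198ms @ 90/7 + 414.747ms (6/7)
11. 6635.945ms @ 96/7 + 414.747ms (6/7)
12. 7050.691ms @ 102/7 + 414.747ms (6/7)
13. 7465.438ms @ 108/7 + 414.747ms (6/7)
14. 7880.184ms @ 114/7 + 414.747ms (6/7)
15. 8294.931ms @ 120/7 + 414.747ms (6/7)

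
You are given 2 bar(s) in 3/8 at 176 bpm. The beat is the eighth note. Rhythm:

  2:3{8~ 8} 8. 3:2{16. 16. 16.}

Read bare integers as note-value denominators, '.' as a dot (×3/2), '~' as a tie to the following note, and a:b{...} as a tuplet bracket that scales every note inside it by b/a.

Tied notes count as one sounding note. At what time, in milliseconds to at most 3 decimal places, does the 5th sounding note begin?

note 5 onset = 11/2b = 1875.0ms

1. 0.0ms @ 0 + 1022.727ms (3)
2. 1022.727ms @ 3 + 511.364ms (3/2)
3. 1534.091ms @ 9/2 + 170.455ms (1/2)
4. 1704.545ms @ 5 + 170.455ms (1/2)
5. 1875.0ms @ 11/2 + 170.455ms (1/2)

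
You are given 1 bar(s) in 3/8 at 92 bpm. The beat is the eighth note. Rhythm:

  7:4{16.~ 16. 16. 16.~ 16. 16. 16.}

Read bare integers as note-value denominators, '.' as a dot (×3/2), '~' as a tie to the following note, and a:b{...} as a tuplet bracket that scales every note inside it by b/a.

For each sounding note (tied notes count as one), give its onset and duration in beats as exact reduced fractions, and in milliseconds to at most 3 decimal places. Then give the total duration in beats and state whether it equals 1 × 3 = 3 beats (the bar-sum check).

1) 0.0ms=0b +559.006ms=6/7b
2) 559.006ms=6/7b +279.503ms=3/7b
3) 838.509ms=9/7b +559.006ms=6/7b
4) 1397.516ms=15/7b +279.503ms=3/7b
5) 1677.019ms=18/7b +279.503ms=3/7b
Σ=3b of 3 (92bpm 3/8) — PASS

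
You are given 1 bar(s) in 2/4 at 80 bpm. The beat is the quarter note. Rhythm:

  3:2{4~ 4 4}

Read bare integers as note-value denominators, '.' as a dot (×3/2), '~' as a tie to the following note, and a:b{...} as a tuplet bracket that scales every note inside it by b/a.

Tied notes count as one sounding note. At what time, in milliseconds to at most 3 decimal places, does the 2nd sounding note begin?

1. 0.0ms @ 0 + 1000.0ms (4/3)
2. 1000.0ms @ 4/3 + 500.0ms (2/3)

note 2 onset = 4/3b = 1000.0ms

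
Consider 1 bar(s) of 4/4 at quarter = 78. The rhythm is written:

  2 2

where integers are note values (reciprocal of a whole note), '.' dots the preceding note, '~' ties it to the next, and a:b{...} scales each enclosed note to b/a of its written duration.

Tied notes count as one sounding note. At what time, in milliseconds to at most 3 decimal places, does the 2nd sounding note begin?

note 2 onset = 2b = 1538.462ms

1. 0.0ms @ 0 + 1538.462ms (2)
2. 1538.462ms @ 2 + 1538.462ms (2)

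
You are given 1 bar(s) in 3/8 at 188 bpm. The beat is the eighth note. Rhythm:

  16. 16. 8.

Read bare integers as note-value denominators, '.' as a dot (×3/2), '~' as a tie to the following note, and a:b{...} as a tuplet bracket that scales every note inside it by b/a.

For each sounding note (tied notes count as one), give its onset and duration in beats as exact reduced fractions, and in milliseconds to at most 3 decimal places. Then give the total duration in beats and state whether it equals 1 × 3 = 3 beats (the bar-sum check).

1) 0.0ms=0b +239.362ms=3/4b
2) 239.362ms=3/4b +239.362ms=3/4b
3) 478.723ms=3/2b +478.723ms=3/2b
Σ=3b of 3 (188bpm 3/8) — PASS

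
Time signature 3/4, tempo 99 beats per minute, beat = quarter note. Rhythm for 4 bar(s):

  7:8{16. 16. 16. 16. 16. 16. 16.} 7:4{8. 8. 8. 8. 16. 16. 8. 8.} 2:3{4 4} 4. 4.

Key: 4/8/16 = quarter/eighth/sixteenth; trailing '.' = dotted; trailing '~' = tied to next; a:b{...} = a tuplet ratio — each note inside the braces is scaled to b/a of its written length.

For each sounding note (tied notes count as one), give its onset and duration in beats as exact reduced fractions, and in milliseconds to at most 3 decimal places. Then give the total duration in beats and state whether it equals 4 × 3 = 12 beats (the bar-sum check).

1) 0.0ms=0b +259.74ms=3/7b
2) 259.74ms=3/7b +259.74ms=3/7b
3) 519.481ms=6/7b +259.74ms=3/7b
4) 779.221ms=9/7b +259.74ms=3/7b
5) 1038.961ms=12/7b +259.74ms=3/7b
6) 1298.701ms=15/7b +259.74ms=3/7b
7) 1558.442ms=18/7b +259.74ms=3/7b
8) 1818.182ms=3b +259.74ms=3/7b
9) 2077.922ms=24/7b +259.74ms=3/7b
10) 2337.662ms=27/7b +259.74ms=3/7b
11) 2597.403ms=30/7b +259.74ms=3/7b
12) 2857.143ms=33/7b +129.87ms=3/14b
13) 2987.013ms=69/14b +129.87ms=3/14b
14) 3116.883ms=36/7b +259.74ms=3/7b
15) 3376.623ms=39/7b +259.74ms=3/7b
16) 3636.364ms=6b +909.091ms=3/2b
17) 4545.455ms=15/2b +909.091ms=3/2b
18) 5454.545ms=9b +909.091ms=3/2b
19) 6363.636ms=21/2b +909.091ms=3/2b
Σ=12b of 12 (99bpm 3/4) — PASS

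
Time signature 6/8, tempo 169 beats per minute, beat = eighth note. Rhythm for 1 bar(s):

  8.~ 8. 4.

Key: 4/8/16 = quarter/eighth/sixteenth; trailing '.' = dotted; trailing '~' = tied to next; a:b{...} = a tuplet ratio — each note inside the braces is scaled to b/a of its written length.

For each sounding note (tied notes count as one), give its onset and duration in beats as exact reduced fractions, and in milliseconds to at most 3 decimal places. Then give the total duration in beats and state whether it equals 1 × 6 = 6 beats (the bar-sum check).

1) 0.0ms=0b +1065.089ms=3b
2) 1065.089ms=3b +1065.089ms=3b
Σ=6b of 6 (169bpm 6/8) — PASS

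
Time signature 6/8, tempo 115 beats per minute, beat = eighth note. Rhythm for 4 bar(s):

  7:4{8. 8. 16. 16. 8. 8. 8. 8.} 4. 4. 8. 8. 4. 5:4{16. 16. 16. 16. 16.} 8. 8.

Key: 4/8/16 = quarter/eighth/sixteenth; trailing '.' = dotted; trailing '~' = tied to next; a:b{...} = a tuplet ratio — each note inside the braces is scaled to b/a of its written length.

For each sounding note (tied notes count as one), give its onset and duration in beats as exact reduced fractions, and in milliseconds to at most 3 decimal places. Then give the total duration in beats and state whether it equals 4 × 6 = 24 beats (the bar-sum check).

1) 0.0ms=0b +447.205ms=6/7b
2) 447.205ms=6/7b +447.205ms=6/7b
3) 894.41ms=12/7b +223.602ms=3/7b
4) 1118.012ms=15/7b +223.602ms=3/7b
5) 1341.615ms=18/7b +447.205ms=6/7b
6) 1788.82ms=24/7b +447.205ms=6/7b
7) 2236.025ms=30/7b +447.205ms=6/7b
8) 2683.23ms=36/7b +447.205ms=6/7b
9) 3130.435ms=6b +1565.217ms=3b
10) 4695.652ms=9b +1565.217ms=3b
11) 6260.87ms=12b +782.609ms=3/2b
12) 7043.478ms=27/2b +782.609ms=3/2b
13) 7826.087ms=15b +1565.217ms=3b
14) 9391.304ms=18b +313.043ms=3/5b
15) 9704.348ms=93/5b +313.043ms=3/5b
16) 10017.391ms=96/5b +313.043ms=3/5b
17) 10330.435ms=99/5b +313.043ms=3/5b
18) 10643.478ms=102/5b +313.043ms=3/5b
19) 10956.522ms=21b +782.609ms=3/2b
20) 11739.13ms=45/2b +782.609ms=3/2b
Σ=24b of 24 (115bpm 6/8) — PASS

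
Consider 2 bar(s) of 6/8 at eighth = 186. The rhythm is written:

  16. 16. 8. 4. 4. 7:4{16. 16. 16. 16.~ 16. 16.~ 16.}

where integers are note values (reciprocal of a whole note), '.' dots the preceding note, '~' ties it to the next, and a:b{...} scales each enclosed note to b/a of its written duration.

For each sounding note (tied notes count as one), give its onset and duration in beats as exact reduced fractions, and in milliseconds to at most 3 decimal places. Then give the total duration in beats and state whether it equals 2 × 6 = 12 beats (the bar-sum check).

1) 0.0ms=0b +241.935ms=3/4b
2) 241.935ms=3/4b +241.935ms=3/4b
3) 483.871ms=3/2b +483.871ms=3/2b
4) 967.742ms=3b +967.742ms=3b
5) 1935.484ms=6b +967.742ms=3b
6) 2903.226ms=9b +138.249ms=3/7b
7) 3041.475ms=66/7b +138.249ms=3/7b
8) 3179.724ms=69/7b +138.249ms=3/7b
9) 3317.972ms=72/7b +276.498ms=6/7b
10) 3594.47ms=78/7b +276.498ms=6/7b
Σ=12b of 12 (186bpm 6/8) — PASS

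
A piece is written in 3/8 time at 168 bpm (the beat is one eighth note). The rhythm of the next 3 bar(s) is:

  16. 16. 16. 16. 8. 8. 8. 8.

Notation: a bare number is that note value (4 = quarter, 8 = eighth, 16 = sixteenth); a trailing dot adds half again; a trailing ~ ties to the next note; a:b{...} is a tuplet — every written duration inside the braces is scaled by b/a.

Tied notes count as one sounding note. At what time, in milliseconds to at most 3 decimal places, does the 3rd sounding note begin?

1. 0.0ms @ 0 + 267.857ms (3/4)
2. 267.857ms @ 3/4 + 267.857ms (3/4)
3. 535.714ms @ 3/2 + 267.857ms (3/4)
4. 803.571ms @ 9/4 + 267.857ms (3/4)
5. 1071.429ms @ 3 + 535.714ms (3/2)
6. 1607.143ms @ 9/2 + 535.714ms (3/2)
7. 2142.857ms @ 6 + 535.714ms (3/2)
8. 2678.571ms @ 15/2 + 535.714ms (3/2)

note 3 onset = 3/2b = 535.714ms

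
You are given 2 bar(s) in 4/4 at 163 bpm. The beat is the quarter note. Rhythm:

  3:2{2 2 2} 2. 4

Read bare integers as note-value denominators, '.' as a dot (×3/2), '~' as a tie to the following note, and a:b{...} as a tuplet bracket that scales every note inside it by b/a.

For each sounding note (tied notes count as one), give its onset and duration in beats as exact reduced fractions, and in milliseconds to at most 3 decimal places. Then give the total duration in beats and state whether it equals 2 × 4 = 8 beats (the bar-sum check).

1) 0.0ms=0b +490.798ms=4/3b
2) 490.798ms=4/3b +490.798ms=4/3b
3) 981.595ms=8/3b +490.798ms=4/3b
4) 1472.393ms=4b +1104.294ms=3b
5) 2576.687ms=7b +368.098ms=1b
Σ=8b of 8 (163bpm 4/4) — PASS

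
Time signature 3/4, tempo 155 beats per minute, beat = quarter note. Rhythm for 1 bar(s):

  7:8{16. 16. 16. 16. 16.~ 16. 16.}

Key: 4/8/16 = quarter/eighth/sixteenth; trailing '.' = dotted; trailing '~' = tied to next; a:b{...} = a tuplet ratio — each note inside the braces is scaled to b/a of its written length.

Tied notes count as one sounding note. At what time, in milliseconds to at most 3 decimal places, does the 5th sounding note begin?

1. 0.0ms @ 0 + 165.899ms (3/7)
2. 165.899ms @ 3/7 + 165.899ms (3/7)
3. 331.797ms @ 6/7 + 165.899ms (3/7)
4. 497.696ms @ 9/7 + 165.899ms (3/7)
5. 663.594ms @ 12/7 + 331.797ms (6/7)
6. 995.392ms @ 18/7 + 165.899ms (3/7)

note 5 onset = 12/7b = 663.594ms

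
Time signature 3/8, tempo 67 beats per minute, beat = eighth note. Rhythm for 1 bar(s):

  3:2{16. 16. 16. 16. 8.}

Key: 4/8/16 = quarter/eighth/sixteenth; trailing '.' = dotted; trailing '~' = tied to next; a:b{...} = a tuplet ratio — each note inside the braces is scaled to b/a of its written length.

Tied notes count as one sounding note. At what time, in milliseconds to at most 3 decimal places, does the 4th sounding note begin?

note 4 onset = 3/2b = 1343.284ms

1. 0.0ms @ 0 + 447.761ms (1/2)
2. 447.761ms @ 1/2 + 447.761ms (1/2)
3. 895.522ms @ 1 + 447.761ms (1/2)
4. 1343.284ms @ 3/2 + 447.761ms (1/2)
5. 1791.045ms @ 2 + 895.522ms (1)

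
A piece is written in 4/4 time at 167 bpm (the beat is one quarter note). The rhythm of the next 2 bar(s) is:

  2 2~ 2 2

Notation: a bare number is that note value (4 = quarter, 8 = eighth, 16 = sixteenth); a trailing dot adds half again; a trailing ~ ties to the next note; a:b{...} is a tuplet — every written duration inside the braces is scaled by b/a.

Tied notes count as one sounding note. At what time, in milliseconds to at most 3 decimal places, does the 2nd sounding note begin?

1. 0.0ms @ 0 + 718.563ms (2)
2. 718.563ms @ 2 + 1437.126ms (4)
3. 2155.689ms @ 6 + 718.563ms (2)

note 2 onset = 2b = 718.563ms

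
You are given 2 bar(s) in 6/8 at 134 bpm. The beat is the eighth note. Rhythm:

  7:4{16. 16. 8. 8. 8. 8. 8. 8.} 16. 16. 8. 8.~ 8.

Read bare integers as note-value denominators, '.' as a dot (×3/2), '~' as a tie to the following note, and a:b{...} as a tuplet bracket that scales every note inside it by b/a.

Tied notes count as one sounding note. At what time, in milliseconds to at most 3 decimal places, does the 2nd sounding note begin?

note 2 onset = 3/7b = 191.898ms

1. 0.0ms @ 0 + 191.898ms (3/7)
2. 191.898ms @ 3/7 + 191.898ms (3/7)
3. 383.795ms @ 6/7 + 383.795ms (6/7)
4. 767.591ms @ 12/7 + 383.795ms (6/7)
5. 1151.386ms @ 18/7 + 383.795ms (6/7)
6. 1535.181ms @ 24/7 + 383.795ms (6/7)
7. 1918.977ms @ 30/7 + 383.795ms (6/7)
8. 2302.772ms @ 36/7 + 383.795ms (6/7)
9. 2686.567ms @ 6 + 335.821ms (3/4)
10. 3022.388ms @ 27/4 + 335.821ms (3/4)
11. 3358.209ms @ 15/2 + 671.642ms (3/2)
12. 4029.851ms @ 9 + 1343.284ms (3)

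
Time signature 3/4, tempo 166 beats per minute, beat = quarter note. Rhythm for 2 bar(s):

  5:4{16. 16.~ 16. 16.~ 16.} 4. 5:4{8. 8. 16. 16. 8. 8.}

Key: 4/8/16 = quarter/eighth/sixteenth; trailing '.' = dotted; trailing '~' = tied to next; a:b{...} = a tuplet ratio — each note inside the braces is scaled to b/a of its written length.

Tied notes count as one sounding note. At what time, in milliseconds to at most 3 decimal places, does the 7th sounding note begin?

1. 0.0ms @ 0 + 108.434ms (3/10)
2. 108.434ms @ 3/10 + 216.867ms (3/5)
3. 325.301ms @ 9/10 + 216.867ms (3/5)
4. 542.169ms @ 3/2 + 542.169ms (3/2)
5. 1084.337ms @ 3 + 216.867ms (3/5)
6. 1301.205ms @ 18/5 + 216.867ms (3/5)
7. 1518.072ms @ 21/5 + 108.434ms (3/10)
8. 1626.506ms @ 9/2 + 108.434ms (3/10)
9. 1734.94ms @ 24/5 + 216.867ms (3/5)
10. 1951.807ms @ 27/5 + 216.867ms (3/5)

note 7 onset = 21/5b = 1518.072ms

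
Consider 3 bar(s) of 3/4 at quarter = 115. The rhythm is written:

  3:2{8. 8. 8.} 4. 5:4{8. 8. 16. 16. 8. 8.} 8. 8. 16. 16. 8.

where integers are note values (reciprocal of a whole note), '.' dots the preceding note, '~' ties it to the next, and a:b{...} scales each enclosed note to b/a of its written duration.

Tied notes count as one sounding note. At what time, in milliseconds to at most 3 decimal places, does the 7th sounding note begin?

1. 0.0ms @ 0 + 260.87ms (1/2)
2. 260.87ms @ 1/2 + 260.87ms (1/2)
3. 521.739ms @ 1 + 260.87ms (1/2)
4. 782.609ms @ 3/2 + 782.609ms (3/2)
5. 1565.217ms @ 3 + 313.043ms (3/5)
6. 1878.261ms @ 18/5 + 313.043ms (3/5)
7. 2191.304ms @ 21/5 + 156.522ms (3/10)
8. 2347.826ms @ 9/2 + 156.522ms (3/10)
9. 2504.348ms @ 24/5 + 313.043ms (3/5)
10. 2817.391ms @ 27/5 + 313.043ms (3/5)
11. 3130.435ms @ 6 + 391.304ms (3/4)
12. 3521.739ms @ 27/4 + 391.304ms (3/4)
13. 3913.043ms @ 15/2 + 195.652ms (3/8)
14. 4108.696ms @ 63/8 + 195.652ms (3/8)
15. 4304.348ms @ 33/4 + 391.304ms (3/4)

note 7 onset = 21/5b = 2191.304ms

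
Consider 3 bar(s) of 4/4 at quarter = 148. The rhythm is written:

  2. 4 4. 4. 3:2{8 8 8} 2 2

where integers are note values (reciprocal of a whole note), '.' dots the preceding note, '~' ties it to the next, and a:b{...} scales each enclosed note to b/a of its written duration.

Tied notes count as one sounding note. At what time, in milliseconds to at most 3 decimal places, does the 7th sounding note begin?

note 7 onset = 23/3b = 3108.108ms

1. 0.0ms @ 0 + 1216.216ms (3)
2. 1216.216ms @ 3 + 405.405ms (1)
3. 1621.622ms @ 4 + 608.108ms (3/2)
4. 2229.73ms @ 11/2 + 608.108ms (3/2)
5. 2837.838ms @ 7 + 135.135ms (1/3)
6. 2972.973ms @ 22/3 + 135.135ms (1/3)
7. 3108.108ms @ 23/3 + 135.135ms (1/3)
8. 3243.243ms @ 8 + 810.811ms (2)
9. 4054.054ms @ 10 + 810.811ms (2)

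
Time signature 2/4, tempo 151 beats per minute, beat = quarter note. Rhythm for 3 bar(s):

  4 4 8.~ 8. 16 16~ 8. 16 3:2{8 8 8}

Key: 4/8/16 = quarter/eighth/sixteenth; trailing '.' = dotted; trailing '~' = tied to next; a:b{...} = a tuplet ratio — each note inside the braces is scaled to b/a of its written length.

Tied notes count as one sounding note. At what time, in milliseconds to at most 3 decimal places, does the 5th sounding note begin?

note 5 onset = 15/4b = 1490.066ms

1. 0.0ms @ 0 + 397.351ms (1)
2. 397.351ms @ 1 + 397.351ms (1)
3. 794.702ms @ 2 + 596.026ms (3/2)
4. 1390.728ms @ 7/2 + 99.338ms (1/4)
5. 1490.066ms @ 15/4 + 397.351ms (1)
6. 1887.417ms @ 19/4 + 99.338ms (1/4)
7. 1986.755ms @ 5 + 132.45ms (1/3)
8. 2119.205ms @ 16/3 + 132.45ms (1/3)
9. 2251.656ms @ 17/3 + 132.45ms (1/3)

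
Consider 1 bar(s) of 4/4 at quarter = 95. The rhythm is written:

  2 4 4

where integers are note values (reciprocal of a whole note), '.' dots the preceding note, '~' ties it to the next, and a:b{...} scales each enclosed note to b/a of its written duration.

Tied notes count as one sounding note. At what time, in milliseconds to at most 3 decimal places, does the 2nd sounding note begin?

note 2 onset = 2b = 1263.158ms

1. 0.0ms @ 0 + 1263.158ms (2)
2. 1263.158ms @ 2 + 631.579ms (1)
3. 1894.737ms @ 3 + 631.579ms (1)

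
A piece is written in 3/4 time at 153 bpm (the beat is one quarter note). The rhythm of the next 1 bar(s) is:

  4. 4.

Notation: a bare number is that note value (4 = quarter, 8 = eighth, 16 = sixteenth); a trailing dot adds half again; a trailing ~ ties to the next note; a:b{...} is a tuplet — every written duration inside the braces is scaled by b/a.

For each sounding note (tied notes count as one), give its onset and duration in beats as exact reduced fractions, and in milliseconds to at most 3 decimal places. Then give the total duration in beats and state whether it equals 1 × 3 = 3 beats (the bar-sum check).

1) 0.0ms=0b +588.235ms=3/2b
2) 588.235ms=3/2b +588.235ms=3/2b
Σ=3b of 3 (153bpm 3/4) — PASS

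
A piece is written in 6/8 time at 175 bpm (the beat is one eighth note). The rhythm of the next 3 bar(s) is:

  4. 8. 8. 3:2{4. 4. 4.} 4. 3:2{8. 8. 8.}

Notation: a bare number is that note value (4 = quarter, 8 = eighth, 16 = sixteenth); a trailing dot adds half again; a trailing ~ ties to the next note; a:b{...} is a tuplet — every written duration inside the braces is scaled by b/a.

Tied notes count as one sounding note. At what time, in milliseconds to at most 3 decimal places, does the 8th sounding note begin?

1. 0.0ms @ 0 + 1028.571ms (3)
2. 1028.571ms @ 3 + 514.286ms (3/2)
3. 1542.857ms @ 9/2 + 514.286ms (3/2)
4. 2057.143ms @ 6 + 685.714ms (2)
5. 2742.857ms @ 8 + 685.714ms (2)
6. 3428.571ms @ 10 + 685.714ms (2)
7. 4114.286ms @ 12 + 1028.571ms (3)
8. 5142.857ms @ 15 + 342.857ms (1)
9. 5485.714ms @ 16 + 342.857ms (1)
10. 5828.571ms @ 17 + 342.857ms (1)

note 8 onset = 15b = 5142.857ms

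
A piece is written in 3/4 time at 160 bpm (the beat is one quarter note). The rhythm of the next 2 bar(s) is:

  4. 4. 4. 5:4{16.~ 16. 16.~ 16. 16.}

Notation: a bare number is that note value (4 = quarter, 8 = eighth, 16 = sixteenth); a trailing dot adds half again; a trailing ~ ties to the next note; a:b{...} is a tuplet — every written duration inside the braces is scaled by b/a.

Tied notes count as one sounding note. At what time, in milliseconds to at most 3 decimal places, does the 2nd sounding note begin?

1. 0.0ms @ 0 + 562.5ms (3/2)
2. 562.5ms @ 3/2 + 562.5ms (3/2)
3. 1125.0ms @ 3 + 562.5ms (3/2)
4. 1687.5ms @ 9/2 + 225.0ms (3/5)
5. 1912.5ms @ 51/10 + 225.0ms (3/5)
6. 2137.5ms @ 57/10 + 112.5ms (3/10)

note 2 onset = 3/2b = 562.5ms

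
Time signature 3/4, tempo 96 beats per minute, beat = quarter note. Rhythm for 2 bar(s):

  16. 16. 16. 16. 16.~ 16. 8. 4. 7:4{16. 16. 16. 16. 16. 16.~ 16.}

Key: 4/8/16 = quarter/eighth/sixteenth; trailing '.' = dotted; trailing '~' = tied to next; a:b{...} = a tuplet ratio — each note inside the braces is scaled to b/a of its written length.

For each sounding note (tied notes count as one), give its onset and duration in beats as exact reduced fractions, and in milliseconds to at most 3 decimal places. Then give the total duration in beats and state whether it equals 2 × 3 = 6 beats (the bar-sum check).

1) 0.0ms=0b +234.375ms=3/8b
2) 234.375ms=3/8b +234.375ms=3/8b
3) 468.75ms=3/4b +234.375ms=3/8b
4) 703.125ms=9/8b +234.375ms=3/8b
5) 937.5ms=3/2b +468.75ms=3/4b
6) 1406.25ms=9/4b +468.75ms=3/4b
7) 1875.0ms=3b +937.5ms=3/2b
8) 2812.5ms=9/2b +133.929ms=3/14b
9) 2946.429ms=33/7b +133.929ms=3/14b
10) 3080.357ms=69/14b +133.929ms=3/14b
11) 3214.286ms=36/7b +133.929ms=3/14b
12) 3348.214ms=75/14b +133.929ms=3/14b
13) 3482.143ms=39/7b +267.857ms=3/7b
Σ=6b of 6 (96bpm 3/4) — PASS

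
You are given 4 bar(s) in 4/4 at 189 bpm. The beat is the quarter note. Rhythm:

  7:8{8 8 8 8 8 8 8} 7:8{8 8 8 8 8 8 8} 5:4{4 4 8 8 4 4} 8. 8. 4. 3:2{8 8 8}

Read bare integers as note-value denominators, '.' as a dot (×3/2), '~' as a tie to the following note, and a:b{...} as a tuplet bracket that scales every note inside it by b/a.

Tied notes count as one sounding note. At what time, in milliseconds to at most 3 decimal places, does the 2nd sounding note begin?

1. 0.0ms @ 0 + 181.406ms (4/7)
2. 181.406ms @ 4/7 + 181.406ms (4/7)
3. 362.812ms @ 8/7 + 181.406ms (4/7)
4. 544.218ms @ 12/7 + 181.406ms (4/7)
5. 725.624ms @ 16/7 + 181.406ms (4/7)
6. 907.029ms @ 20/7 + 181.406ms (4/7)
7. 1088.435ms @ 24/7 + 181.406ms (4/7)
8. 1269.841ms @ 4 + 181.406ms (4/7)
9. 1451.247ms @ 32/7 + 181.406ms (4/7)
10. 1632.653ms @ 36/7 + 181.406ms (4/7)
11. 1814.059ms @ 40/7 + 181.406ms (4/7)
12. 1995.465ms @ 44/7 + 181.406ms (4/7)
13. 2176.871ms @ 48/7 + 181.406ms (4/7)
14. 2358.277ms @ 52/7 + 181.406ms (4/7)
15. 2539.683ms @ 8 + 253.968ms (4/5)
16. 2793.651ms @ 44/5 + 253.968ms (4/5)
17. 3047.619ms @ 48/5 + 126.984ms (2/5)
18. 3174.603ms @ 10 + 126.984ms (2/5)
19. 3301.587ms @ 52/5 + 253.968ms (4/5)
20. 3555.556ms @ 56/5 + 253.968ms (4/5)
21. 3809.524ms @ 12 + 238.095ms (3/4)
22. 4047.619ms @ 51/4 + 238.095ms (3/4)
23. 4285.714ms @ 27/2 + 476.19ms (3/2)
24. 4761.905ms @ 15 + 105.82ms (1/3)
25. 4867.725ms @ 46/3 + 105.82ms (1/3)
26. 4973.545ms @ 47/3 + 105.82ms (1/3)

note 2 onset = 4/7b = 181.406ms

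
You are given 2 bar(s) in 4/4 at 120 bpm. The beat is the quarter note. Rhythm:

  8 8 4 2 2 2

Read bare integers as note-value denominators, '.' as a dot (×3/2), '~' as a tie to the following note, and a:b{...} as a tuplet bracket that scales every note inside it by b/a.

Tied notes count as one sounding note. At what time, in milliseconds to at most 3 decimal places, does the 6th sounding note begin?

1. 0.0ms @ 0 + 250.0ms (1/2)
2. 250.0ms @ 1/2 + 250.0ms (1/2)
3. 500.0ms @ 1 + 500.0ms (1)
4. 1000.0ms @ 2 + 1000.0ms (2)
5. 2000.0ms @ 4 + 1000.0ms (2)
6. 3000.0ms @ 6 + 1000.0ms (2)

note 6 onset = 6b = 3000.0ms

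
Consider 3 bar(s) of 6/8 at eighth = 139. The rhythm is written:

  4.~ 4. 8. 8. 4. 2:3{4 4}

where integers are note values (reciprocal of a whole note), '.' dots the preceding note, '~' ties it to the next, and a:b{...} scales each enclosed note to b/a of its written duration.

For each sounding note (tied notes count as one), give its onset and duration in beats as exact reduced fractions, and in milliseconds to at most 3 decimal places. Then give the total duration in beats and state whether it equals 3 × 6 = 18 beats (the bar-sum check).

1) 0.0ms=0b +2589.928ms=6b
2) 2589.928ms=6b +647.482ms=3/2b
3) 3237.41ms=15/2b +647.482ms=3/2b
4) 3884.892ms=9b +1294.964ms=3b
5) 5179.856ms=12b +1294.964ms=3b
6) 6474.82ms=15b +1294.964ms=3b
Σ=18b of 18 (139bpm 6/8) — PASS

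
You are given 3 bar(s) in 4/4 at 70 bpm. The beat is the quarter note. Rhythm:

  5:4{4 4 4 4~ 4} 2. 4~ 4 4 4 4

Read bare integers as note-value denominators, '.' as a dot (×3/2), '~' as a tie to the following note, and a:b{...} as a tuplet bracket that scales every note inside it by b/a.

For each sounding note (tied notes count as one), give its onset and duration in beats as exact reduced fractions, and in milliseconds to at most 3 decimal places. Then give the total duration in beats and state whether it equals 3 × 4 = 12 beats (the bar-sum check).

1) 0.0ms=0b +685.714ms=4/5b
2) 685.714ms=4/5b +685.714ms=4/5b
3) 1371.429ms=8/5b +685.714ms=4/5b
4) 2057.143ms=12/5b +1371.429ms=8/5b
5) 3428.571ms=4b +2571.429ms=3b
6) 6000.0ms=7b +1714.286ms=2b
7) 7714.286ms=9b +857.143ms=1b
8) 8571.429ms=10b +857.143ms=1b
9) 9428.571ms=11b +857.143ms=1b
Σ=12b of 12 (70bpm 4/4) — PASS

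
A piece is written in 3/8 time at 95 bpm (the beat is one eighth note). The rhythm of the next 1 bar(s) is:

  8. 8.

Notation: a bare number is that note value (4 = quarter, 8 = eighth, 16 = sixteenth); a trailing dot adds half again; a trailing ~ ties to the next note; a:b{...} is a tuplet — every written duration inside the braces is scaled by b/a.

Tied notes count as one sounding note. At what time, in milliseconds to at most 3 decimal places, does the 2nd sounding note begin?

note 2 onset = 3/2b = 947.368ms

1. 0.0ms @ 0 + 947.368ms (3/2)
2. 947.368ms @ 3/2 + 947.368ms (3/2)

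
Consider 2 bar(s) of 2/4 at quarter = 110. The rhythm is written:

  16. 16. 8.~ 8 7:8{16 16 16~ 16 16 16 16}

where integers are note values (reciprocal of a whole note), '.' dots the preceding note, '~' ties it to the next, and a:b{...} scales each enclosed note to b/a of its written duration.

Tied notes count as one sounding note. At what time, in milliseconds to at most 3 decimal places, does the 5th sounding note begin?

note 5 onset = 16/7b = 1246.753ms

1. 0.0ms @ 0 + 204.545ms (3/8)
2. 204.545ms @ 3/8 + 204.545ms (3/8)
3. 409.091ms @ 3/4 + 681.818ms (5/4)
4. 1090.909ms @ 2 + 155.844ms (2/7)
5. 1246.753ms @ 16/7 + 155.844ms (2/7)
6. 1402.597ms @ 18/7 + 311.688ms (4/7)
7. 1714.286ms @ 22/7 + 155.844ms (2/7)
8. 1870.13ms @ 24/7 + 155.844ms (2/7)
9. 2025.974ms @ 26/7 + 155.844ms (2/7)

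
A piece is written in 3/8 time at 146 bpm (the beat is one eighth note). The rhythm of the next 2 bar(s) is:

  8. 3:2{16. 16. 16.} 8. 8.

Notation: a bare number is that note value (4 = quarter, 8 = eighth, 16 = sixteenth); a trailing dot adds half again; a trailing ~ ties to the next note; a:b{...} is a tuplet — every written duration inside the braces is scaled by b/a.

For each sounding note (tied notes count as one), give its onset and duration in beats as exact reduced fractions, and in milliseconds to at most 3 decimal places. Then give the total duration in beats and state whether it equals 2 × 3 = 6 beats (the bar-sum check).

1) 0.0ms=0b +616.438ms=3/2b
2) 616.438ms=3/2b +205.479ms=1/2b
3) 821.918ms=2b +205.479ms=1/2b
4) 1027.397ms=5/2b +205.479ms=1/2b
5) 1232.877ms=3b +616.438ms=3/2b
6) 1849.315ms=9/2b +616.438ms=3/2b
Σ=6b of 6 (146bpm 3/8) — PASS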